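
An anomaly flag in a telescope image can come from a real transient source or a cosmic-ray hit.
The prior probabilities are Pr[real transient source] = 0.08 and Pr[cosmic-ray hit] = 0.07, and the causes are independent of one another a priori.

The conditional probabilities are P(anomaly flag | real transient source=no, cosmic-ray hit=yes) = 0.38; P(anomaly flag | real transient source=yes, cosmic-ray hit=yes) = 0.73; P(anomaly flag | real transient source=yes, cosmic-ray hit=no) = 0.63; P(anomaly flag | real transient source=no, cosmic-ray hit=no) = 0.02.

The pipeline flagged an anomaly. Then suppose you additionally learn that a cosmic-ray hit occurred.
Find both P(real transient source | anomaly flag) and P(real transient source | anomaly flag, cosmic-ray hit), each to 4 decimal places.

Sum P(anomaly flag|·) weighted by the priors over the 4 (real transient source, cosmic-ray hit) configurations:
  P(anomaly flag) = 0.02×0.92×0.93 + 0.38×0.92×0.07 + 0.63×0.08×0.93 + 0.73×0.08×0.07
        = 0.017112 + 0.024472 + 0.046872 + 0.004088 = 0.092544
Configurations with real transient source contribute 0.050960, so
  P(real transient source | anomaly flag) = 0.050960 / 0.092544 ≈ 0.5507

Now condition on the additional information:
P(anomaly flag | cosmic-ray hit) = 0.38·0.92 + 0.73·0.08 = 0.349600 + 0.058400 = 0.408000
Restricting to configurations with real transient source present: 0.73·0.08 = 0.058400.
Hence the posterior is 0.058400/0.408000 ≈ 0.1431.

P(real transient source | anomaly flag) ≈ 0.5507; P(real transient source | anomaly flag, cosmic-ray hit) ≈ 0.1431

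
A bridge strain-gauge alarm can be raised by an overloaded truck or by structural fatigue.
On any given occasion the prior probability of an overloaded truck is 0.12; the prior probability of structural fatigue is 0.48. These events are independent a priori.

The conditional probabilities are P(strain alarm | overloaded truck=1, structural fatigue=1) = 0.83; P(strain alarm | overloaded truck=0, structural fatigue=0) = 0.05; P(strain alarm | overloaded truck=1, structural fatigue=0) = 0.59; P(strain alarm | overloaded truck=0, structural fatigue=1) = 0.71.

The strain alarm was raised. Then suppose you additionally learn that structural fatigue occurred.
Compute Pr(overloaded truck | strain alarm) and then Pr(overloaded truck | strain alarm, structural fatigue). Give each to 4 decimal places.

Pr(overloaded truck | strain alarm) ≈ 0.2077; Pr(overloaded truck | strain alarm, structural fatigue) ≈ 0.1375

Numerator (weight on configurations with overloaded truck): 0.036816 + 0.047808 = 0.084624
The normalizing constant is 0.05·0.88·0.52 + 0.71·0.88·0.48 + 0.59·0.12·0.52 + 0.83·0.12·0.48 = 0.407408
Posterior = 0.084624 / 0.407408 ≈ 0.2077

With the extra evidence:
By total probability over both values of overloaded truck:
  P(strain alarm | structural fatigue) = 0.71*0.88 + 0.83*0.12
        = 0.624800 + 0.099600 = 0.724400
The terms with overloaded truck present sum to 0.099600, so
  P(overloaded truck | strain alarm, structural fatigue) = 0.099600 / 0.724400 ≈ 0.1375
Conditioning on structural fatigue lowers the posterior on overloaded truck: the classic explaining-away effect in a common-effect structure.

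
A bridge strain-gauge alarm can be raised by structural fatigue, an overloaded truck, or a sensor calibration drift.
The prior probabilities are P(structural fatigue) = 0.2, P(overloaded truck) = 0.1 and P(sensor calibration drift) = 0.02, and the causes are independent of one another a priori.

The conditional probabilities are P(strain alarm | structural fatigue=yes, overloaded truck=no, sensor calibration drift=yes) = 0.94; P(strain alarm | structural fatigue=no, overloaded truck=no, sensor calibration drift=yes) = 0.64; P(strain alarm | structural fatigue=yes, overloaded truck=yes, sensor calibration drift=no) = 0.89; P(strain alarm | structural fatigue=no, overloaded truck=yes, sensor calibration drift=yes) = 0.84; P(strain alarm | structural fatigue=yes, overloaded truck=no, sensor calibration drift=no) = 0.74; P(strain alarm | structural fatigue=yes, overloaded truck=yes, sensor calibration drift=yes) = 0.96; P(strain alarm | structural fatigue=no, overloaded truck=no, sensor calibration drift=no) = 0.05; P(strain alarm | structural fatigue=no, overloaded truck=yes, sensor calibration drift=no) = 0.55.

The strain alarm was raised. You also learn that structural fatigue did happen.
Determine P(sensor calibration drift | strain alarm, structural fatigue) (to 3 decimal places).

P(sensor calibration drift | strain alarm, structural fatigue) ≈ 0.025

By total probability over the 4 (overloaded truck, sensor calibration drift) configurations:
  P(strain alarm | structural fatigue) = 0.74·0.9·0.98 + 0.94·0.9·0.02 + 0.89·0.1·0.98 + 0.96·0.1·0.02
        = 0.652680 + 0.016920 + 0.087220 + 0.001920 = 0.758740
Configurations with sensor calibration drift contribute 0.018840, so
  P(sensor calibration drift | strain alarm, structural fatigue) = 0.018840 / 0.758740 ≈ 0.025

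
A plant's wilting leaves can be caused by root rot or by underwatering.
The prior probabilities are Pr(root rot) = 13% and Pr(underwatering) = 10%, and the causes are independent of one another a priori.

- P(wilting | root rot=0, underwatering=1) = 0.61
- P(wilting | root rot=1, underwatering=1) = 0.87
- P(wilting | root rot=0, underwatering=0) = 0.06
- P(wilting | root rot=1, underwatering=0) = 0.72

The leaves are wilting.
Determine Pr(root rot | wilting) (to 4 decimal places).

Weight on root rot=true, given the evidence: 0.084240 + 0.011310 = 0.095550
Denominator P(wilting): 0.06*0.87*0.9 + 0.61*0.87*0.1 + 0.72*0.13*0.9 + 0.87*0.13*0.1 = 0.195600
P(root rot | wilting) = 0.095550/0.195600 ≈ 0.4885

Pr(root rot | wilting) ≈ 0.4885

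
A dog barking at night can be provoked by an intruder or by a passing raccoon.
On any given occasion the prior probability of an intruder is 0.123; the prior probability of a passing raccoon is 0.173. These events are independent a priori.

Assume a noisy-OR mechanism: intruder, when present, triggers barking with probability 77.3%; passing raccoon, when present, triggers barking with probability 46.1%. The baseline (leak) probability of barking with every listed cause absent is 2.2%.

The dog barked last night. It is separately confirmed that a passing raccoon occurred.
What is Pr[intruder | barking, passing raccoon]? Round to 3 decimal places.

Pr[intruder | barking, passing raccoon] ≈ 0.207

Under noisy-OR, P(barking | causes) = 1 − (1−0.022)·∏(1−qᵢ) over the active causes.
By total probability over both values of intruder:
  P(barking | passing raccoon) = 0.472858·0.877 + 0.880339·0.123
        = 0.414696 + 0.108282 = 0.522978
The terms with intruder present sum to 0.108282, so
  P(intruder | barking, passing raccoon) = 0.108282 / 0.522978 ≈ 0.207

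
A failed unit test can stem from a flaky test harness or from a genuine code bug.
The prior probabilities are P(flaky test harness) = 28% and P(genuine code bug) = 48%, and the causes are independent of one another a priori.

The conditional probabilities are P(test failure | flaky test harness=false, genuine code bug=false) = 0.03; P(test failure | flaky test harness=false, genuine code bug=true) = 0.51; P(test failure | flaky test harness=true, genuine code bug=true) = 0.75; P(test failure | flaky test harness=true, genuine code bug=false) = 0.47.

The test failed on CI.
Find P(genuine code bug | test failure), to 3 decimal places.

P(genuine code bug | test failure) ≈ 0.777

P(test failure) = 0.03·0.72·0.52 + 0.51·0.72·0.48 + 0.47·0.28·0.52 + 0.75·0.28·0.48 = 0.011232 + 0.176256 + 0.068432 + 0.100800 = 0.356720
Of this, 0.277056 comes from 0.176256 + 0.100800 (the genuine code bug=true cases).
P(genuine code bug | test failure) = 0.277056 / 0.356720 ≈ 0.777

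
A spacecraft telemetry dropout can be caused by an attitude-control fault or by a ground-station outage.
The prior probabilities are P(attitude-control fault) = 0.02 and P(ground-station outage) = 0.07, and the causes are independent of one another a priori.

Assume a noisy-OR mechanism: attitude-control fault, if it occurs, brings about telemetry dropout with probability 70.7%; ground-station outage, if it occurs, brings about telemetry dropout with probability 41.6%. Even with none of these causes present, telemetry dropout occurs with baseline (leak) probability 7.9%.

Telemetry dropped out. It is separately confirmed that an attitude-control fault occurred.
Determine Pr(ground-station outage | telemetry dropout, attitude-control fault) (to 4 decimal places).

Pr(ground-station outage | telemetry dropout, attitude-control fault) ≈ 0.0799

Under noisy-OR, P(telemetry dropout | causes) = 1 − (1−0.079)·∏(1−qᵢ) over the active causes.
Numerator (weight on configurations with ground-station outage): 0.842406·0.07 = 0.058968
Normalizer over all consistent configurations: 0.730147·0.93 + 0.842406·0.07 = 0.738005
P(ground-station outage | telemetry dropout, attitude-control fault) = 0.058968/0.738005 ≈ 0.0799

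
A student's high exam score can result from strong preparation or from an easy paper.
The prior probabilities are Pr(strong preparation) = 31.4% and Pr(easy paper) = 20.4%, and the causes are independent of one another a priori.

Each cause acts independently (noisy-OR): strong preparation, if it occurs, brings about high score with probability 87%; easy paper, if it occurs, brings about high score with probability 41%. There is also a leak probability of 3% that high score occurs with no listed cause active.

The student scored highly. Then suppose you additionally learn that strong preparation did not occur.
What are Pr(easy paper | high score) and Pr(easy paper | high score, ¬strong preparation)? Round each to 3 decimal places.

Pr(easy paper | high score) ≈ 0.337; Pr(easy paper | high score, ¬strong preparation) ≈ 0.785

Under noisy-OR, P(high score | causes) = 1 − (1−0.03)·∏(1−qᵢ) over the active causes.
For the numerator, keep only easy paper=true terms: 0.059854 + 0.059290 = 0.119144
The normalizing constant is 0.03*0.686*0.796 + 0.4277*0.686*0.204 + 0.8739*0.314*0.796 + 0.925601*0.314*0.204 = 0.353952
Posterior = 0.119144 / 0.353952 ≈ 0.337

Now also conditioning on strong preparation≠true:
Numerator (weight on configurations with easy paper): 0.4277·0.204 = 0.087251
Denominator P(high score | ¬strong preparation): 0.03·0.796 + 0.4277·0.204 = 0.111131
P(easy paper | high score, ¬strong preparation) = 0.087251/0.111131 ≈ 0.785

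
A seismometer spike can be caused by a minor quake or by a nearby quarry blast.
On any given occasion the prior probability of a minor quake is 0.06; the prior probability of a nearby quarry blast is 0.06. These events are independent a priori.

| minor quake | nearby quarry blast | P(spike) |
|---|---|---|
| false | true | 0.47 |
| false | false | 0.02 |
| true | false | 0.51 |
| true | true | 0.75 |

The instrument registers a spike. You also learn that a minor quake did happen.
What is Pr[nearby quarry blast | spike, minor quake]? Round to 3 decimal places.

Numerator (weight on configurations with nearby quarry blast): 0.75×0.06 = 0.045000
Normalizer over all consistent configurations: 0.51×0.94 + 0.75×0.06 = 0.524400
P(nearby quarry blast | spike, minor quake) = 0.045000/0.524400 ≈ 0.086

Pr[nearby quarry blast | spike, minor quake] ≈ 0.086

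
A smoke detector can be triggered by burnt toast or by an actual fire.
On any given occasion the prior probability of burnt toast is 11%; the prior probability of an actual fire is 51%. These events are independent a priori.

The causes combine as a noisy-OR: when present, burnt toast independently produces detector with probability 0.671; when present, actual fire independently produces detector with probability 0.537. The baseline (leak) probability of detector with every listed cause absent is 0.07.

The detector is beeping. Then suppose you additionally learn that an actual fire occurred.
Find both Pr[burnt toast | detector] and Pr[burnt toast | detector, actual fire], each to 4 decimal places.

Under noisy-OR, P(detector | causes) = 1 − (1−0.07)·∏(1−qᵢ) over the active causes.
P(detector) = 0.07*0.89*0.49 + 0.56941*0.89*0.51 + 0.69403*0.11*0.49 + 0.858336*0.11*0.51 = 0.030527 + 0.258455 + 0.037408 + 0.048153 = 0.374543
Of this, 0.085561 comes from 0.037408 + 0.048153 (the burnt toast=true cases).
So P(burnt toast | detector) = 0.085561/0.374543 ≈ 0.2284.

Now also conditioning on actual fire=true:
Sum P(detector|·) weighted by the priors over both values of burnt toast:
  P(detector | actual fire) = 0.56941×0.89 + 0.858336×0.11
        = 0.506775 + 0.094417 = 0.601192
The terms with burnt toast present sum to 0.094417, so
  P(burnt toast | detector, actual fire) = 0.094417 / 0.601192 ≈ 0.1570

Pr[burnt toast | detector] ≈ 0.2284; Pr[burnt toast | detector, actual fire] ≈ 0.1570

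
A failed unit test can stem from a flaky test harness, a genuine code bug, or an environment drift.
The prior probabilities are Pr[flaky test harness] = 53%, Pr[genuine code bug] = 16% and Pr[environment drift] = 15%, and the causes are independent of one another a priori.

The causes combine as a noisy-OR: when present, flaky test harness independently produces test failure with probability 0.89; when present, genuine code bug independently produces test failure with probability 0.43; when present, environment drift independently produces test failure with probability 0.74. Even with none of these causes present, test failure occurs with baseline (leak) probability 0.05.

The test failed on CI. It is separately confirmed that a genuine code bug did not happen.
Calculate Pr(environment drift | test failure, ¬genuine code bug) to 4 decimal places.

Under noisy-OR, P(test failure | causes) = 1 − (1−0.05)·∏(1−qᵢ) over the active causes.
Enumerate the 4 (flaky test harness, environment drift) configurations and weight by the priors:
  P(test failure | ¬genuine code bug) = 0.05×0.47×0.85 + 0.753×0.47×0.15 + 0.8955×0.53×0.85 + 0.97283×0.53×0.15
        = 0.019975 + 0.053087 + 0.403423 + 0.077340 = 0.553825
Keeping only the environment drift-present terms gives 0.130427, so
  P(environment drift | test failure, ¬genuine code bug) = 0.130427 / 0.553825 ≈ 0.2355

Pr(environment drift | test failure, ¬genuine code bug) ≈ 0.2355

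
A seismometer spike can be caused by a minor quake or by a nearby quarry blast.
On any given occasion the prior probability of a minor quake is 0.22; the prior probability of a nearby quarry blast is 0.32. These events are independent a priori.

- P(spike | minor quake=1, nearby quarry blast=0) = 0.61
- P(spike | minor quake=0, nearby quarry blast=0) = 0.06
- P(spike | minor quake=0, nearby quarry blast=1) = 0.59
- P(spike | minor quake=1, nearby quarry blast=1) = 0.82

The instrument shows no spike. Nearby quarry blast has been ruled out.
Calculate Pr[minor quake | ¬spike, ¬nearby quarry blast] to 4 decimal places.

P(¬spike | ¬nearby quarry blast) = 0.94·0.78 + 0.39·0.22 = 0.733200 + 0.085800 = 0.819000
Restricting to configurations with minor quake present: 0.39·0.22 = 0.085800.
So P(minor quake | ¬spike, ¬nearby quarry blast) = 0.085800/0.819000 ≈ 0.1048.

Pr[minor quake | ¬spike, ¬nearby quarry blast] ≈ 0.1048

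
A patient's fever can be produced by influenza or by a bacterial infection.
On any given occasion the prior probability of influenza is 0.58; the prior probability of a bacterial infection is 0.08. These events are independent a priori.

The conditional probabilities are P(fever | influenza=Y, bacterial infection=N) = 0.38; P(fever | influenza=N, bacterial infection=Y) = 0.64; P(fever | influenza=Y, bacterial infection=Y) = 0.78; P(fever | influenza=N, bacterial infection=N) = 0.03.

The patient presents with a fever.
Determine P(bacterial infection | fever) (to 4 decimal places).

P(bacterial infection | fever) ≈ 0.2121

P(fever) = 0.03*0.42*0.92 + 0.64*0.42*0.08 + 0.38*0.58*0.92 + 0.78*0.58*0.08 = 0.011592 + 0.021504 + 0.202768 + 0.036192 = 0.272056
The bacterial infection-present share is 0.021504 + 0.036192 = 0.057696.
So P(bacterial infection | fever) = 0.057696/0.272056 ≈ 0.2121.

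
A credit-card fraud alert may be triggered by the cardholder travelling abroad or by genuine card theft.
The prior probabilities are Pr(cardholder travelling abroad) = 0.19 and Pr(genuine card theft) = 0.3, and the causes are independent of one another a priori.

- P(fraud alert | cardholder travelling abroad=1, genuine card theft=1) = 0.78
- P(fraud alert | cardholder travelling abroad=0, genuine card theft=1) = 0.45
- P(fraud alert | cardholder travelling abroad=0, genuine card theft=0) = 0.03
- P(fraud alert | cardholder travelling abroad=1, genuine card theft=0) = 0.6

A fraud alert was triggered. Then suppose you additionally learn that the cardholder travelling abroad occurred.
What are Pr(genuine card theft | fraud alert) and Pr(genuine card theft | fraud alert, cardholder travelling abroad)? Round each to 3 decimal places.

Pr(genuine card theft | fraud alert) ≈ 0.614; Pr(genuine card theft | fraud alert, cardholder travelling abroad) ≈ 0.358

By total probability over the 4 (cardholder travelling abroad, genuine card theft) configurations:
  P(fraud alert) = 0.03×0.81×0.7 + 0.45×0.81×0.3 + 0.6×0.19×0.7 + 0.78×0.19×0.3
        = 0.017010 + 0.109350 + 0.079800 + 0.044460 = 0.250620
Keeping only the genuine card theft-present terms gives 0.153810, so
  P(genuine card theft | fraud alert) = 0.153810 / 0.250620 ≈ 0.614

With the extra evidence:
By total probability over both values of genuine card theft:
  P(fraud alert | cardholder travelling abroad) = 0.6*0.7 + 0.78*0.3
        = 0.420000 + 0.234000 = 0.654000
The terms with genuine card theft present sum to 0.234000, so
  P(genuine card theft | fraud alert, cardholder travelling abroad) = 0.234000 / 0.654000 ≈ 0.358
The drop from 0.614 to 0.358 is the explaining-away (discounting) effect.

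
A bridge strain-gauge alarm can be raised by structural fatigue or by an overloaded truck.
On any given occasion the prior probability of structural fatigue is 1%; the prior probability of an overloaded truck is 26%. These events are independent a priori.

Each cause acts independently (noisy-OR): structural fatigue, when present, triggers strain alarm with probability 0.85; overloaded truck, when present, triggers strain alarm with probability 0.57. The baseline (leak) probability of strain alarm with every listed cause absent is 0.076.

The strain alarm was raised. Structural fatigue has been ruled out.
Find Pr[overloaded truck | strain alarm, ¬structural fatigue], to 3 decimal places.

Pr[overloaded truck | strain alarm, ¬structural fatigue] ≈ 0.736

Under noisy-OR, P(strain alarm | causes) = 1 − (1−0.076)·∏(1−qᵢ) over the active causes.
By total probability over both values of overloaded truck:
  P(strain alarm | ¬structural fatigue) = 0.076·0.74 + 0.60268·0.26
        = 0.056240 + 0.156697 = 0.212937
The terms with overloaded truck present sum to 0.156697, so
  P(overloaded truck | strain alarm, ¬structural fatigue) = 0.156697 / 0.212937 ≈ 0.736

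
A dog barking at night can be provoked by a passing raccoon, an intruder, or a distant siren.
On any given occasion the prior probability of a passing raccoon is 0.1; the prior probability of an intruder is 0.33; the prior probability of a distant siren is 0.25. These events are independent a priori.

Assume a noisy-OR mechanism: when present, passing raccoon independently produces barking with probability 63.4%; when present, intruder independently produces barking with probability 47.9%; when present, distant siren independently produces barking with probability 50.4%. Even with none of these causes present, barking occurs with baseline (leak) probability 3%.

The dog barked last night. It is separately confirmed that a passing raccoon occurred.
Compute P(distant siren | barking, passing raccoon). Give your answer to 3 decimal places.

Under noisy-OR, P(barking | causes) = 1 − (1−0.03)·∏(1−qᵢ) over the active causes.
P(barking | passing raccoon) = 0.64498*0.67*0.75 + 0.82391*0.67*0.25 + 0.815035*0.33*0.75 + 0.908257*0.33*0.25 = 0.324102 + 0.138005 + 0.201721 + 0.074931 = 0.738759
The distant siren-present share is 0.138005 + 0.074931 = 0.212936.
Hence the posterior is 0.212936/0.738759 ≈ 0.288.

P(distant siren | barking, passing raccoon) ≈ 0.288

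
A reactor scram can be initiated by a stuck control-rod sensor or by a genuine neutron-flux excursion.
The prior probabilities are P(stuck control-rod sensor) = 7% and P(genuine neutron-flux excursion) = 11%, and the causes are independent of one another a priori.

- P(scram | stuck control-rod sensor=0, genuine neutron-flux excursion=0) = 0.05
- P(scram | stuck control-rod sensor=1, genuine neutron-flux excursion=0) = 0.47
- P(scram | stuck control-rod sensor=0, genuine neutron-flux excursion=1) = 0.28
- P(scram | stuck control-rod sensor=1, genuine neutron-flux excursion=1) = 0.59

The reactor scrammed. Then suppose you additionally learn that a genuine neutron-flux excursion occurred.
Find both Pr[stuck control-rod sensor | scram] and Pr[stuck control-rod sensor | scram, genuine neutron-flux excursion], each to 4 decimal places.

By total probability over the 4 (stuck control-rod sensor, genuine neutron-flux excursion) configurations:
  P(scram) = 0.05·0.93·0.89 + 0.28·0.93·0.11 + 0.47·0.07·0.89 + 0.59·0.07·0.11
        = 0.041385 + 0.028644 + 0.029281 + 0.004543 = 0.103853
The terms with stuck control-rod sensor present sum to 0.033824, so
  P(stuck control-rod sensor | scram) = 0.033824 / 0.103853 ≈ 0.3257

Now condition on the additional information:
P(scram | genuine neutron-flux excursion) = 0.28×0.93 + 0.59×0.07 = 0.260400 + 0.041300 = 0.301700
Restricting to configurations with stuck control-rod sensor present: 0.59×0.07 = 0.041300.
Hence the posterior is 0.041300/0.301700 ≈ 0.1369.
This is intercausal reasoning (explaining away): once genuine neutron-flux excursion accounts for the scram, stuck control-rod sensor becomes less likely.

Pr[stuck control-rod sensor | scram] ≈ 0.3257; Pr[stuck control-rod sensor | scram, genuine neutron-flux excursion] ≈ 0.1369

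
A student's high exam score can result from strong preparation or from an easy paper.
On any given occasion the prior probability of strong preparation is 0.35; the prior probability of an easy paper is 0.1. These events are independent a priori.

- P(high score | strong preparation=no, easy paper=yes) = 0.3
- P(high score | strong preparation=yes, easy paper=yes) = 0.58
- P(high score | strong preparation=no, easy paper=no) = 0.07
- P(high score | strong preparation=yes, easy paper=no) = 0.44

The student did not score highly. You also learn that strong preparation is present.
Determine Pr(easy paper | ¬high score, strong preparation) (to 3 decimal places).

Pr(easy paper | ¬high score, strong preparation) ≈ 0.077

Sum P(¬high score|·) weighted by the priors over both values of easy paper:
  P(¬high score | strong preparation) = 0.56×0.9 + 0.42×0.1
        = 0.504000 + 0.042000 = 0.546000
Configurations with easy paper contribute 0.042000, so
  P(easy paper | ¬high score, strong preparation) = 0.042000 / 0.546000 ≈ 0.077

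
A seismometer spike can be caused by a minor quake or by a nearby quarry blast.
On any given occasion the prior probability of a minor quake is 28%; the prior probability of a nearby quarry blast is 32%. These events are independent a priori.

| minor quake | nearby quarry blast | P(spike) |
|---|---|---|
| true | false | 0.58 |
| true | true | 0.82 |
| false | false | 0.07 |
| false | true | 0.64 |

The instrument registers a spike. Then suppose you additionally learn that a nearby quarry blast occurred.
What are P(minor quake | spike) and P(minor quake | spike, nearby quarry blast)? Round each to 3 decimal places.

Numerator (weight on configurations with minor quake): 0.110432 + 0.073472 = 0.183904
The normalizing constant is 0.07·0.72·0.68 + 0.64·0.72·0.32 + 0.58·0.28·0.68 + 0.82·0.28·0.32 = 0.365632
Posterior = 0.183904 / 0.365632 ≈ 0.503

Now condition on the additional information:
Weight on minor quake=true, given the evidence: 0.82·0.28 = 0.229600
The normalizing constant is 0.64·0.72 + 0.82·0.28 = 0.690400
Posterior = 0.229600 / 0.690400 ≈ 0.333

P(minor quake | spike) ≈ 0.503; P(minor quake | spike, nearby quarry blast) ≈ 0.333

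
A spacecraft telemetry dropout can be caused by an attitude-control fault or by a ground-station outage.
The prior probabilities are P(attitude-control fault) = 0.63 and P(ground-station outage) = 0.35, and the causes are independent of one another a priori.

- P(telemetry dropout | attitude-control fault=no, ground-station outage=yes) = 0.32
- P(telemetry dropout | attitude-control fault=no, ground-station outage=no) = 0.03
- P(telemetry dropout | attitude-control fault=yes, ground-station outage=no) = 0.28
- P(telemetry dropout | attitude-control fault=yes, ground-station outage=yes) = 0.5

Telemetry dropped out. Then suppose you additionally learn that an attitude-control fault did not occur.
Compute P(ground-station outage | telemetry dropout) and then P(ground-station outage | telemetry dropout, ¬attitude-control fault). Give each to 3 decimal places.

P(ground-station outage | telemetry dropout) ≈ 0.554; P(ground-station outage | telemetry dropout, ¬attitude-control fault) ≈ 0.852

Sum P(telemetry dropout|·) weighted by the priors over the 4 (attitude-control fault, ground-station outage) configurations:
  P(telemetry dropout) = 0.03×0.37×0.65 + 0.32×0.37×0.35 + 0.28×0.63×0.65 + 0.5×0.63×0.35
        = 0.007215 + 0.041440 + 0.114660 + 0.110250 = 0.273565
Configurations with ground-station outage contribute 0.151690, so
  P(ground-station outage | telemetry dropout) = 0.151690 / 0.273565 ≈ 0.554

Now also conditioning on attitude-control fault≠true:
Weight on ground-station outage=true, given the evidence: 0.32*0.35 = 0.112000
The normalizing constant is 0.03*0.65 + 0.32*0.35 = 0.131500
P(ground-station outage | telemetry dropout, ¬attitude-control fault) = 0.112000/0.131500 ≈ 0.852
With attitude-control fault excluded, ground-station outage must carry more of the explanatory weight for the telemetry dropout.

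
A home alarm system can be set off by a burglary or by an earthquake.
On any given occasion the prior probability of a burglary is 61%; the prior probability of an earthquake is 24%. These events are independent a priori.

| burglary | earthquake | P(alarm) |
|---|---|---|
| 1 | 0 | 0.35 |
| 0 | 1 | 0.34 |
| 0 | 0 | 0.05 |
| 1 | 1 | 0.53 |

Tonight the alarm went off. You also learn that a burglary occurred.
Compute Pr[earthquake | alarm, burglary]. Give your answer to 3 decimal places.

Pr[earthquake | alarm, burglary] ≈ 0.323

Sum P(alarm|·) weighted by the priors over both values of earthquake:
  P(alarm | burglary) = 0.35·0.76 + 0.53·0.24
        = 0.266000 + 0.127200 = 0.393200
Keeping only the earthquake-present terms gives 0.127200, so
  P(earthquake | alarm, burglary) = 0.127200 / 0.393200 ≈ 0.323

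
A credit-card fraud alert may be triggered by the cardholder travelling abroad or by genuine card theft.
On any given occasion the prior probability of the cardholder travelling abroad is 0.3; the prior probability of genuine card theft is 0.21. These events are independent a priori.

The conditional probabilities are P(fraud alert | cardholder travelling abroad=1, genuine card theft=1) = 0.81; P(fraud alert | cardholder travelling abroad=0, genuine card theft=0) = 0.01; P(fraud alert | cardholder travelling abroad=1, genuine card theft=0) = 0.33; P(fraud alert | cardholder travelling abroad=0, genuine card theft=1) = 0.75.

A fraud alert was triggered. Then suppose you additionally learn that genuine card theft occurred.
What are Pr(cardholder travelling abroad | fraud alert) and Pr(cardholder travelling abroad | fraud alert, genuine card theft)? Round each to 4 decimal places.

Pr(cardholder travelling abroad | fraud alert) ≈ 0.5275; Pr(cardholder travelling abroad | fraud alert, genuine card theft) ≈ 0.3164

Numerator (weight on configurations with cardholder travelling abroad): 0.078210 + 0.051030 = 0.129240
Normalizer over all consistent configurations: 0.01·0.7·0.79 + 0.75·0.7·0.21 + 0.33·0.3·0.79 + 0.81·0.3·0.21 = 0.245020
Posterior = 0.129240 / 0.245020 ≈ 0.5275

Now also conditioning on genuine card theft=true:
Weight on cardholder travelling abroad=true, given the evidence: 0.81·0.3 = 0.243000
Denominator P(fraud alert | genuine card theft): 0.75·0.7 + 0.81·0.3 = 0.768000
P(cardholder travelling abroad | fraud alert, genuine card theft) = 0.243000/0.768000 ≈ 0.3164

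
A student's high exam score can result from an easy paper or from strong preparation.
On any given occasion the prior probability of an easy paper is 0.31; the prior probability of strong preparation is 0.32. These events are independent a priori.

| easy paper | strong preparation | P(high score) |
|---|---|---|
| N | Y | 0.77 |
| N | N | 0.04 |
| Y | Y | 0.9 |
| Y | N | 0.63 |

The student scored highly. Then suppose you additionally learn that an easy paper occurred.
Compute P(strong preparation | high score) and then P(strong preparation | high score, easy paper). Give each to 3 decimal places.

P(strong preparation | high score) ≈ 0.631; P(strong preparation | high score, easy paper) ≈ 0.402

Weight on strong preparation=true, given the evidence: 0.170016 + 0.089280 = 0.259296
Denominator P(high score): 0.04×0.69×0.68 + 0.77×0.69×0.32 + 0.63×0.31×0.68 + 0.9×0.31×0.32 = 0.410868
Posterior = 0.259296 / 0.410868 ≈ 0.631

Now condition on the additional information:
P(high score | easy paper) = 0.63*0.68 + 0.9*0.32 = 0.428400 + 0.288000 = 0.716400
Restricting to configurations with strong preparation present: 0.9*0.32 = 0.288000.
Hence the posterior is 0.288000/0.716400 ≈ 0.402.
The drop from 0.631 to 0.402 is the explaining-away (discounting) effect.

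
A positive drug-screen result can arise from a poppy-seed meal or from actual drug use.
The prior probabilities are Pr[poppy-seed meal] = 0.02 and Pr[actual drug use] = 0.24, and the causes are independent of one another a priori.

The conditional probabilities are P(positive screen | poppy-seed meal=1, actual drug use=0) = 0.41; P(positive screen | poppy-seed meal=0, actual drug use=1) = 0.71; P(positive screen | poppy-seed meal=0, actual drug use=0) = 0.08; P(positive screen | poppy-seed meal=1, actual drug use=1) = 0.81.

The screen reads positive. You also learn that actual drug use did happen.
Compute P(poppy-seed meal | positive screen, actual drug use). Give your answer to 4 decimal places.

P(positive screen | actual drug use) = 0.71·0.98 + 0.81·0.02 = 0.695800 + 0.016200 = 0.712000
Of this, 0.016200 comes from 0.81·0.02 (the poppy-seed meal=true cases).
P(poppy-seed meal | positive screen, actual drug use) = 0.016200 / 0.712000 ≈ 0.0228

P(poppy-seed meal | positive screen, actual drug use) ≈ 0.0228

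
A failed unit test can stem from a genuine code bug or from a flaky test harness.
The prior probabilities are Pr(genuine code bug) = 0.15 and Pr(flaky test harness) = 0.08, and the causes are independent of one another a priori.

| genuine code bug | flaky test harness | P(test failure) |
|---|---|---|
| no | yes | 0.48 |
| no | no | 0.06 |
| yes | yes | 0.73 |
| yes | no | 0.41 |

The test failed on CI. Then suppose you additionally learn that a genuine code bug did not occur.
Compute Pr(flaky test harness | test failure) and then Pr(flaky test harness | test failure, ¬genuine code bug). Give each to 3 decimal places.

Pr(flaky test harness | test failure) ≈ 0.286; Pr(flaky test harness | test failure, ¬genuine code bug) ≈ 0.410

Enumerate the 4 (genuine code bug, flaky test harness) configurations and weight by the priors:
  P(test failure) = 0.06×0.85×0.92 + 0.48×0.85×0.08 + 0.41×0.15×0.92 + 0.73×0.15×0.08
        = 0.046920 + 0.032640 + 0.056580 + 0.008760 = 0.144900
Configurations with flaky test harness contribute 0.041400, so
  P(flaky test harness | test failure) = 0.041400 / 0.144900 ≈ 0.286

Now also conditioning on genuine code bug≠true:
Sum P(test failure|·) weighted by the priors over both values of flaky test harness:
  P(test failure | ¬genuine code bug) = 0.06×0.92 + 0.48×0.08
        = 0.055200 + 0.038400 = 0.093600
Configurations with flaky test harness contribute 0.038400, so
  P(flaky test harness | test failure, ¬genuine code bug) = 0.038400 / 0.093600 ≈ 0.410
With genuine code bug excluded, flaky test harness must carry more of the explanatory weight for the test failure.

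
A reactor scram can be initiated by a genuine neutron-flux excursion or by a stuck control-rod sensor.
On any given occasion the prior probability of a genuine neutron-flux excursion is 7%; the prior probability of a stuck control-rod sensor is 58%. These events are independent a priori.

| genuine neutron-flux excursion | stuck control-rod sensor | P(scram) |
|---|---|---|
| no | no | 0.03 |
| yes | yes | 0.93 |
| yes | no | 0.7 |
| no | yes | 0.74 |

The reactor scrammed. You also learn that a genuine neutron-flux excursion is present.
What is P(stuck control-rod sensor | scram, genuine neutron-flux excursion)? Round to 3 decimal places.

P(scram | genuine neutron-flux excursion) = 0.7·0.42 + 0.93·0.58 = 0.294000 + 0.539400 = 0.833400
Restricting to configurations with stuck control-rod sensor present: 0.93·0.58 = 0.539400.
Hence the posterior is 0.539400/0.833400 ≈ 0.647.

P(stuck control-rod sensor | scram, genuine neutron-flux excursion) ≈ 0.647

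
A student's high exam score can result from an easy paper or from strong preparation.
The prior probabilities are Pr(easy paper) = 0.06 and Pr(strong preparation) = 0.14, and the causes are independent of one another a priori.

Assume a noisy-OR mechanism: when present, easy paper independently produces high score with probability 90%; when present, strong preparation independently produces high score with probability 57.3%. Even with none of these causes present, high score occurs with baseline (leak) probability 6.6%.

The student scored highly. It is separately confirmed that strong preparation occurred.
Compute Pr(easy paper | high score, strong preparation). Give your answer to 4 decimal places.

Under noisy-OR, P(high score | causes) = 1 − (1−0.066)·∏(1−qᵢ) over the active causes.
Enumerate both values of easy paper and weight by the priors:
  P(high score | strong preparation) = 0.601182*0.94 + 0.960118*0.06
        = 0.565111 + 0.057607 = 0.622718
Keeping only the easy paper-present terms gives 0.057607, so
  P(easy paper | high score, strong preparation) = 0.057607 / 0.622718 ≈ 0.0925

Pr(easy paper | high score, strong preparation) ≈ 0.0925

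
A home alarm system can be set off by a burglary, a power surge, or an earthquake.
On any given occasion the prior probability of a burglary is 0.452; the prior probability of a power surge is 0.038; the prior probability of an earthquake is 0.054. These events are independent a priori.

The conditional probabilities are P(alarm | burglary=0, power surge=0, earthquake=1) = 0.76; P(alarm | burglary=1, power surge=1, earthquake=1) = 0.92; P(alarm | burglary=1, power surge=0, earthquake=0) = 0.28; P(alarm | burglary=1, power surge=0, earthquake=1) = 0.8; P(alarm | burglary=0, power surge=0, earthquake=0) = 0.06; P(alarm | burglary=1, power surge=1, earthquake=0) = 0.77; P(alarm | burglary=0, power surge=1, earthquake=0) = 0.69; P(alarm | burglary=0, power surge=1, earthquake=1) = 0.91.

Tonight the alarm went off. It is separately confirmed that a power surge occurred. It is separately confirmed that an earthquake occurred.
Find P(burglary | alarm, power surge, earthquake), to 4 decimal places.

P(alarm | power surge, earthquake) = 0.91*0.548 + 0.92*0.452 = 0.498680 + 0.415840 = 0.914520
The burglary-present share is 0.92*0.452 = 0.415840.
Hence the posterior is 0.415840/0.914520 ≈ 0.4547.

P(burglary | alarm, power surge, earthquake) ≈ 0.4547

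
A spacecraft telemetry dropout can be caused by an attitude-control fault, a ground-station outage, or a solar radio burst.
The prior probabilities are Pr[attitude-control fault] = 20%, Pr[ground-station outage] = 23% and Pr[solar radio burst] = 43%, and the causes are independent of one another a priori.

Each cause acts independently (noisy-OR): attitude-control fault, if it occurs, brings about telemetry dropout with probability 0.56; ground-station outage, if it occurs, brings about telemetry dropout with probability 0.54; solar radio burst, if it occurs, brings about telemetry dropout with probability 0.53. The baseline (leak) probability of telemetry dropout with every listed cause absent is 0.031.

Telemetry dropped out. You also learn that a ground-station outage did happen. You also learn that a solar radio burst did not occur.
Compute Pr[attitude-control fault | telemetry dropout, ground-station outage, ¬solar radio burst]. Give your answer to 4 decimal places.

Under noisy-OR, P(telemetry dropout | causes) = 1 − (1−0.031)·∏(1−qᵢ) over the active causes.
P(telemetry dropout | ground-station outage, ¬solar radio burst) = 0.55426*0.8 + 0.803874*0.2 = 0.443408 + 0.160775 = 0.604183
The attitude-control fault-present share is 0.803874*0.2 = 0.160775.
Hence the posterior is 0.160775/0.604183 ≈ 0.2661.

Pr[attitude-control fault | telemetry dropout, ground-station outage, ¬solar radio burst] ≈ 0.2661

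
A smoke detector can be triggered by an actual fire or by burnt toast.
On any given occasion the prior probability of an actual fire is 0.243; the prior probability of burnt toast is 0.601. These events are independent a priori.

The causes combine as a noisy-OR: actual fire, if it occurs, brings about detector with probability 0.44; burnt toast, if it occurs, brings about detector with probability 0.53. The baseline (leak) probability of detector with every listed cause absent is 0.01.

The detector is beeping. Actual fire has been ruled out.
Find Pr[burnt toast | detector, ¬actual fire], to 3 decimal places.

Under noisy-OR, P(detector | causes) = 1 − (1−0.01)·∏(1−qᵢ) over the active causes.
P(detector | ¬actual fire) = 0.01*0.399 + 0.5347*0.601 = 0.003990 + 0.321355 = 0.325345
Of this, 0.321355 comes from 0.5347*0.601 (the burnt toast=true cases).
Hence the posterior is 0.321355/0.325345 ≈ 0.988.

Pr[burnt toast | detector, ¬actual fire] ≈ 0.988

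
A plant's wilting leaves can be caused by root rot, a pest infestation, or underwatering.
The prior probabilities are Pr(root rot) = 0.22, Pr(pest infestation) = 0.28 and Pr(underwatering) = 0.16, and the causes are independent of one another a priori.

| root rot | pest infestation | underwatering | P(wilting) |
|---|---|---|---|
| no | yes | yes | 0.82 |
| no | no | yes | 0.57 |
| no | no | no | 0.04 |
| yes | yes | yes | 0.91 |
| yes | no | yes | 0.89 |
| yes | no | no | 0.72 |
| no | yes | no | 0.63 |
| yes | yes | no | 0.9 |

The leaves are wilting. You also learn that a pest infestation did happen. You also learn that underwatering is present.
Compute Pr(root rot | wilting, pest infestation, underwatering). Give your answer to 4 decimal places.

By total probability over both values of root rot:
  P(wilting | pest infestation, underwatering) = 0.82*0.78 + 0.91*0.22
        = 0.639600 + 0.200200 = 0.839800
Configurations with root rot contribute 0.200200, so
  P(root rot | wilting, pest infestation, underwatering) = 0.200200 / 0.839800 ≈ 0.2384

Pr(root rot | wilting, pest infestation, underwatering) ≈ 0.2384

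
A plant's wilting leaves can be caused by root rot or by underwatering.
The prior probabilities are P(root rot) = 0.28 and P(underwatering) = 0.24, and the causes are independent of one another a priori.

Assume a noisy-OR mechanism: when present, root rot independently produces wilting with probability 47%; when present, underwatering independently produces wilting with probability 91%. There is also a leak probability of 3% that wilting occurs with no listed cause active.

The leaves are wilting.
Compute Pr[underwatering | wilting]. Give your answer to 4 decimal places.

Pr[underwatering | wilting] ≈ 0.6493

Under noisy-OR, P(wilting | causes) = 1 − (1−0.03)·∏(1−qᵢ) over the active causes.
P(wilting) = 0.03·0.72·0.76 + 0.9127·0.72·0.24 + 0.4859·0.28·0.76 + 0.953731·0.28·0.24 = 0.016416 + 0.157715 + 0.103400 + 0.064091 = 0.341622
The underwatering-present share is 0.157715 + 0.064091 = 0.221806.
P(underwatering | wilting) = 0.221806 / 0.341622 ≈ 0.6493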